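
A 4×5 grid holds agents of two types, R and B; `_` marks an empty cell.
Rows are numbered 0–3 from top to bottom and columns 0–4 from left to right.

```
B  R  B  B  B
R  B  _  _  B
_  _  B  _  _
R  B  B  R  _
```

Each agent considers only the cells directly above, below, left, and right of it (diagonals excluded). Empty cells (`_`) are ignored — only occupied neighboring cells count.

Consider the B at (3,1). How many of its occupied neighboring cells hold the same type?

1

Occupied neighbors of (3,1): (3,0)=R, (3,2)=B.
Same type (B): 1 of 2.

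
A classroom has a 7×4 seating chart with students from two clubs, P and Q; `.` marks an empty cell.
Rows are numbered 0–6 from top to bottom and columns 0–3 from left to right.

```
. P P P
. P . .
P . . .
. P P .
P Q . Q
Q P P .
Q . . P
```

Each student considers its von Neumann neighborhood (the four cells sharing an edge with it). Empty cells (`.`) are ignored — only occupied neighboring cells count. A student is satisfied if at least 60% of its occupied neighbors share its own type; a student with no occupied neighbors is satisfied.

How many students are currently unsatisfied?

(0,1)P 2/2 ok
(0,2)P 2/2 ok
(0,3)P 1/1 ok
(1,1)P 1/1 ok
(2,0)P 0/0 ok
(3,1)P 1/2 unhappy
(3,2)P 1/1 ok
(4,0)P 0/2 unhappy
(4,1)Q 0/3 unhappy
(4,3)Q 0/0 ok
(5,0)Q 1/3 unhappy
(5,1)P 1/3 unhappy
(5,2)P 1/1 ok
(6,0)Q 1/1 ok
(6,3)P 0/0 ok
Unsatisfied: (3,1), (4,0), (4,1), (5,0), (5,1) — 5 in total.

5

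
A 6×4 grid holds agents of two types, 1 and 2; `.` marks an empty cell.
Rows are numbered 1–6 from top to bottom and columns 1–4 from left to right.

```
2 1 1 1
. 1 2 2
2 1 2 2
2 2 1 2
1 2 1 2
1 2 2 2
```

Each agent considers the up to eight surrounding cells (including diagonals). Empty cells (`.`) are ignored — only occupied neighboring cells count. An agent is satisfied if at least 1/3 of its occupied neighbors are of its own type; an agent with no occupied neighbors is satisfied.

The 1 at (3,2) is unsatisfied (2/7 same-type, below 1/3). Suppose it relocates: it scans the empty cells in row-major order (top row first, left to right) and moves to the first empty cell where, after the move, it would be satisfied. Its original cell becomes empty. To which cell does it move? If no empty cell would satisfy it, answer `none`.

(2,1)

Vacating (3,2). Empty cells in order:
  (2,1): 2/4 same-type → satisfied — stop here.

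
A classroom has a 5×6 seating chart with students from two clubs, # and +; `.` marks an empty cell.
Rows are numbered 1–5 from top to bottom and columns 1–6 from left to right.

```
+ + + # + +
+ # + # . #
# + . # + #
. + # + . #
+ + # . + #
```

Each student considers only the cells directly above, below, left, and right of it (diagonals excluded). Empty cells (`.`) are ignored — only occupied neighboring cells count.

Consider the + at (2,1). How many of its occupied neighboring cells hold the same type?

Occupied neighbors of (2,1): (1,1)=+, (3,1)=#, (2,2)=#.
Same type (+): 1 of 3.

1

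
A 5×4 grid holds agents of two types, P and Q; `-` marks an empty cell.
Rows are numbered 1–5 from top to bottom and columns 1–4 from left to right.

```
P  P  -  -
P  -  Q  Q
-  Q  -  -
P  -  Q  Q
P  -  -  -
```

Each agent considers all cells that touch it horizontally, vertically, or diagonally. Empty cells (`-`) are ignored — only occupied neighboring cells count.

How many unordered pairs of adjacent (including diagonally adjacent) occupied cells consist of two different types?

Scan each occupied cell's neighbors to the right and below (and the two forward diagonals) so each pair is counted once.
Row 1: P(1,1)–P(1,2)= P(1,1)–P(2,1)= P(1,2)–Q(2,3)≠ P(1,2)–P(2,1)=  → 1/4 unlike.
Row 2: P(2,1)–Q(3,2)≠ Q(2,3)–Q(2,4)= Q(2,3)–Q(3,2)=  → 1/3 unlike.
Row 3: Q(3,2)–Q(4,3)= Q(3,2)–P(4,1)≠  → 1/2 unlike.
Row 4: P(4,1)–P(5,1)= Q(4,3)–Q(4,4)=  → 0/2 unlike.
Total adjacent occupied pairs: 11; unlike-type pairs: 3.

3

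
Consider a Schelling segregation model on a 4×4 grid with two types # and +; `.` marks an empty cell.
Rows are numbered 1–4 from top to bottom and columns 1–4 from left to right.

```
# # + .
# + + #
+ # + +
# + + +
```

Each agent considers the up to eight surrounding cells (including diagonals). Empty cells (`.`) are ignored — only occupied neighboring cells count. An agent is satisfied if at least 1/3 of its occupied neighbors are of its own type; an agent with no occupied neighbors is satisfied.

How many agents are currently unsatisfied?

2

Row 1: (1,1)# 2/3 satisfied · (1,2)# 2/5 satisfied · (1,3)+ 2/4 satisfied
Row 2: (2,1)# 3/5 satisfied · (2,2)+ 4/8 satisfied · (2,3)+ 4/7 satisfied · (2,4)# 0/4 not
Row 3: (3,1)+ 2/5 satisfied · (3,2)# 2/8 not · (3,3)+ 6/8 satisfied · (3,4)+ 4/5 satisfied
Row 4: (4,1)# 1/3 satisfied · (4,2)+ 3/5 satisfied · (4,3)+ 4/5 satisfied · (4,4)+ 3/3 satisfied
Unsatisfied: (2,4), (3,2) — 2 in total.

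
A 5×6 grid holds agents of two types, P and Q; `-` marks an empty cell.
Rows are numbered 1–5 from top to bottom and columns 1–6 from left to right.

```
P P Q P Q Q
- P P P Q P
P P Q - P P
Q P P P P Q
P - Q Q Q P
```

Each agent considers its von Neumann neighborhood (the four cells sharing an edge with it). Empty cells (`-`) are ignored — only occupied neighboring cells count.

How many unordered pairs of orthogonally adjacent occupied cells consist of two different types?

Scan each occupied cell's neighbors to the right and below so each pair is counted once.
From row 1: 5 unlike of 10 pairs (running 5/10).
From row 2: 4 unlike of 8 pairs (running 9/18).
From row 3: 4 unlike of 8 pairs (running 13/26).
From row 4: 7 unlike of 10 pairs (running 20/36).
From row 5: 1 unlike of 3 pairs (running 21/39).
Total adjacent occupied pairs: 39; unlike-type pairs: 21.

21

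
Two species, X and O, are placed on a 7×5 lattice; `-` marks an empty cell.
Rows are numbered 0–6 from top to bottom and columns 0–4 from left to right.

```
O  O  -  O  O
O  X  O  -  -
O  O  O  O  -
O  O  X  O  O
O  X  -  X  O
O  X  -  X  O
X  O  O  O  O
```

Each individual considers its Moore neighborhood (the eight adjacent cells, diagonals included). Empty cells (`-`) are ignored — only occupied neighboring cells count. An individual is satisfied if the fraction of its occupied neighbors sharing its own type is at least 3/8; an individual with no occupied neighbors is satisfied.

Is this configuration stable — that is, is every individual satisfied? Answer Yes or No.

No

Row 0: (0,0)O 2/3 ok · (0,1)O 3/4 ok · (0,3)O 2/2 ok · (0,4)O 1/1 ok
Row 1: (1,0)O 4/5 ok · (1,1)X 0/7 unhappy · (1,2)O 5/6 ok
Row 2: (2,0)O 4/5 ok · (2,1)O 6/8 ok · (2,2)O 5/7 ok · (2,3)O 4/5 ok
Row 3: (3,0)O 4/5 ok · (3,1)O 5/7 ok · (3,2)X 2/7 unhappy · (3,3)O 4/6 ok · (3,4)O 3/4 ok
Row 4: (4,0)O 3/5 ok · (4,1)X 2/6 unhappy · (4,3)X 2/6 unhappy · (4,4)O 3/5 ok
Row 5: (5,0)O 2/5 ok · (5,1)X 2/6 unhappy · (5,3)X 1/6 unhappy · (5,4)O 3/5 ok
Row 6: (6,0)X 1/3 unhappy · (6,1)O 2/4 ok · (6,2)O 2/4 ok · (6,3)O 3/4 ok · (6,4)O 2/3 ok
For instance (1,1) has only 0/7 same-type neighbors, below 3/8.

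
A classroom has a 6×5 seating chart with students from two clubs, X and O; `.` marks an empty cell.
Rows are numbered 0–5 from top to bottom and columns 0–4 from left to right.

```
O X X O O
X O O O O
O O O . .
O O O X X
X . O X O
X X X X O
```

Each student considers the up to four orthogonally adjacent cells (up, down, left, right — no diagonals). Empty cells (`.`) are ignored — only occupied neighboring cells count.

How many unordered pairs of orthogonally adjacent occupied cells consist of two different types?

Scan each occupied cell's neighbors to the right and below so each pair is counted once.
From row 0: 5 unlike of 9 pairs (running 5/9).
From row 1: 2 unlike of 7 pairs (running 7/16).
From row 2: 0 unlike of 5 pairs (running 7/21).
From row 3: 3 unlike of 8 pairs (running 10/29).
From row 4: 3 unlike of 6 pairs (running 13/35).
From row 5: 1 unlike of 4 pairs (running 14/39).
Total adjacent occupied pairs: 39; unlike-type pairs: 14.

14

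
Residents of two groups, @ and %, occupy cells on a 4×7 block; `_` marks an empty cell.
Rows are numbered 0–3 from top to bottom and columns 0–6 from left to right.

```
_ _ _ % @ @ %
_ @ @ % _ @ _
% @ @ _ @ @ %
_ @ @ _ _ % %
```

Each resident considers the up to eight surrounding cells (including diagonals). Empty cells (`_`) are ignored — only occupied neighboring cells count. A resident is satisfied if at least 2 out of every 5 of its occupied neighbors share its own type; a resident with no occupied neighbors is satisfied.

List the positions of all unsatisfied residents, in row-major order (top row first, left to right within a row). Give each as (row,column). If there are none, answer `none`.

(0,3)% 1/3 not
(0,4)@ 2/4 satisfied
(0,5)@ 2/3 satisfied
(0,6)% 0/2 not
(1,1)@ 3/4 satisfied
(1,2)@ 3/5 satisfied
(1,3)% 1/5 not
(1,5)@ 4/6 satisfied
(2,0)% 0/3 not
(2,1)@ 5/6 satisfied
(2,2)@ 5/6 satisfied
(2,4)@ 2/4 satisfied
(2,5)@ 2/5 satisfied
(2,6)% 2/4 satisfied
(3,1)@ 3/4 satisfied
(3,2)@ 3/3 satisfied
(3,5)% 2/4 satisfied
(3,6)% 2/3 satisfied

(0,3), (0,6), (1,3), (2,0)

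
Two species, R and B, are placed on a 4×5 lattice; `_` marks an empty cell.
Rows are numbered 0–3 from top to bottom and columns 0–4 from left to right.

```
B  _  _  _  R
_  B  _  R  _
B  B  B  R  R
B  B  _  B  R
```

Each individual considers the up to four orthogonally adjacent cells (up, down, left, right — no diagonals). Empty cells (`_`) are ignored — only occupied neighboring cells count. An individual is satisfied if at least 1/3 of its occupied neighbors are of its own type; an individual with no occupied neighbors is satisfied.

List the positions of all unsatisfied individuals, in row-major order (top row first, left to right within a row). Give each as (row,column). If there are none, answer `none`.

(0,0)B 0/0 satisfied
(0,4)R 0/0 satisfied
(1,1)B 1/1 satisfied
(1,3)R 1/1 satisfied
(2,0)B 2/2 satisfied
(2,1)B 4/4 satisfied
(2,2)B 1/2 satisfied
(2,3)R 2/4 satisfied
(2,4)R 2/2 satisfied
(3,0)B 2/2 satisfied
(3,1)B 2/2 satisfied
(3,3)B 0/2 not
(3,4)R 1/2 satisfied

(3,3)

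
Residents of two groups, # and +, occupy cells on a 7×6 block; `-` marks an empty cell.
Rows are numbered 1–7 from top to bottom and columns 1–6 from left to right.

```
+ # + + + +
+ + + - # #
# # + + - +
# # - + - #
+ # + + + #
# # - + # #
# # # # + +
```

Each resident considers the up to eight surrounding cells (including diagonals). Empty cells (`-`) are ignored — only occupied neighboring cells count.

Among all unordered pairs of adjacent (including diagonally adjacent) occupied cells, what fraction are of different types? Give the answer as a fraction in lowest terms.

14/31

Scan each occupied cell's neighbors to the right and below (and the two forward diagonals) so each pair is counted once.
Row 1: +(1,1)–#(1,2)≠ +(1,1)–+(2,1)= +(1,1)–+(2,2)= #(1,2)–+(1,3)≠ #(1,2)–+(2,2)≠ #(1,2)–+(2,3)≠ #(1,2)–+(2,1)≠ +(1,3)–+(1,4)= +(1,3)–+(2,3)= +(1,3)–+(2,2)= +(1,4)–+(1,5)= +(1,4)–#(2,5)≠ +(1,4)–+(2,3)= +(1,5)–+(1,6)= +(1,5)–#(2,5)≠ +(1,5)–#(2,6)≠ +(1,6)–#(2,6)≠ +(1,6)–#(2,5)≠  → 10/18 unlike.
Row 2: +(2,1)–+(2,2)= +(2,1)–#(3,1)≠ +(2,1)–#(3,2)≠ +(2,2)–+(2,3)= +(2,2)–#(3,2)≠ +(2,2)–+(3,3)= +(2,2)–#(3,1)≠ +(2,3)–+(3,3)= +(2,3)–+(3,4)= +(2,3)–#(3,2)≠ #(2,5)–#(2,6)= #(2,5)–+(3,6)≠ #(2,5)–+(3,4)≠ #(2,6)–+(3,6)≠  → 8/14 unlike.
Row 3: #(3,1)–#(3,2)= #(3,1)–#(4,1)= #(3,1)–#(4,2)= #(3,2)–+(3,3)≠ #(3,2)–#(4,2)= #(3,2)–#(4,1)= +(3,3)–+(3,4)= +(3,3)–+(4,4)= +(3,3)–#(4,2)≠ +(3,4)–+(4,4)= +(3,6)–#(4,6)≠  → 3/11 unlike.
Row 4: #(4,1)–#(4,2)= #(4,1)–+(5,1)≠ #(4,1)–#(5,2)= #(4,2)–#(5,2)= #(4,2)–+(5,3)≠ #(4,2)–+(5,1)≠ +(4,4)–+(5,4)= +(4,4)–+(5,5)= +(4,4)–+(5,3)= #(4,6)–#(5,6)= #(4,6)–+(5,5)≠  → 4/11 unlike.
Row 5: +(5,1)–#(5,2)≠ +(5,1)–#(6,1)≠ +(5,1)–#(6,2)≠ #(5,2)–+(5,3)≠ #(5,2)–#(6,2)= #(5,2)–#(6,1)= +(5,3)–+(5,4)= +(5,3)–+(6,4)= +(5,3)–#(6,2)≠ +(5,4)–+(5,5)= +(5,4)–+(6,4)= +(5,4)–#(6,5)≠ +(5,5)–#(5,6)≠ +(5,5)–#(6,5)≠ +(5,5)–#(6,6)≠ +(5,5)–+(6,4)= #(5,6)–#(6,6)= #(5,6)–#(6,5)=  → 9/18 unlike.
Row 6: #(6,1)–#(6,2)= #(6,1)–#(7,1)= #(6,1)–#(7,2)= #(6,2)–#(7,2)= #(6,2)–#(7,3)= #(6,2)–#(7,1)= +(6,4)–#(6,5)≠ +(6,4)–#(7,4)≠ +(6,4)–+(7,5)= +(6,4)–#(7,3)≠ #(6,5)–#(6,6)= #(6,5)–+(7,5)≠ #(6,5)–+(7,6)≠ #(6,5)–#(7,4)= #(6,6)–+(7,6)≠ #(6,6)–+(7,5)≠  → 7/16 unlike.
Row 7: #(7,1)–#(7,2)= #(7,2)–#(7,3)= #(7,3)–#(7,4)= #(7,4)–+(7,5)≠ +(7,5)–+(7,6)=  → 1/5 unlike.
Total adjacent occupied pairs: 93; unlike-type pairs: 42.
42/93 reduces to 14/31.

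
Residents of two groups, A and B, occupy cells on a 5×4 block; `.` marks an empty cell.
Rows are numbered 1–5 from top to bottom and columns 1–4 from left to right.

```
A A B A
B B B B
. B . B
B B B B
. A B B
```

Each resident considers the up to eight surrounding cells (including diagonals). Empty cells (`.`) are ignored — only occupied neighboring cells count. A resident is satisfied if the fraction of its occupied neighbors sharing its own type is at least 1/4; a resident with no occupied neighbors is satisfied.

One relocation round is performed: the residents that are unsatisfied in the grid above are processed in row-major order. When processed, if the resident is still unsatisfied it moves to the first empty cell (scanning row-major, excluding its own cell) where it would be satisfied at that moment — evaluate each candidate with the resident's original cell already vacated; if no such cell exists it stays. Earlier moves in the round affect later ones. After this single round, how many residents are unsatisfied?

Initially unsatisfied (in order): (1,2), (1,4), (5,2).
  (1,2) → (5,1).
  (1,4): no empty cell satisfies it; stays.
  (5,2): no empty cell satisfies it; stays.
Resulting grid:
A . B A
B B B B
. B . B
B B B B
A A B B
Unsatisfied now: (1,1), (1,4), (5,2).

3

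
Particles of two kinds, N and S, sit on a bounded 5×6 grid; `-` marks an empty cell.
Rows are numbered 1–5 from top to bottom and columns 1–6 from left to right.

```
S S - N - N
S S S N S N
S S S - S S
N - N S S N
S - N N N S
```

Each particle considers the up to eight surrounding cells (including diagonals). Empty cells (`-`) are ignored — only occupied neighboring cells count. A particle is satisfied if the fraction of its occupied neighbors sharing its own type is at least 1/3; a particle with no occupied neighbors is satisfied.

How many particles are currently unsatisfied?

Row 1: (1,1)S 3/3 satisfied · (1,2)S 4/4 satisfied · (1,4)N 1/3 satisfied · (1,6)N 1/2 satisfied
Row 2: (2,1)S 5/5 satisfied · (2,2)S 7/7 satisfied · (2,3)S 4/6 satisfied · (2,4)N 1/5 not · (2,5)S 2/6 satisfied · (2,6)N 1/4 not
Row 3: (3,1)S 3/4 satisfied · (3,2)S 5/7 satisfied · (3,3)S 4/6 satisfied · (3,5)S 4/7 satisfied · (3,6)S 3/5 satisfied
Row 4: (4,1)N 0/3 not · (4,3)N 2/5 satisfied · (4,4)S 3/7 satisfied · (4,5)S 4/7 satisfied · (4,6)N 1/5 not
Row 5: (5,1)S 0/1 not · (5,3)N 2/3 satisfied · (5,4)N 3/5 satisfied · (5,5)N 2/5 satisfied · (5,6)S 1/3 satisfied
Unsatisfied: (2,4), (2,6), (4,1), (4,6), (5,1) — 5 in total.

5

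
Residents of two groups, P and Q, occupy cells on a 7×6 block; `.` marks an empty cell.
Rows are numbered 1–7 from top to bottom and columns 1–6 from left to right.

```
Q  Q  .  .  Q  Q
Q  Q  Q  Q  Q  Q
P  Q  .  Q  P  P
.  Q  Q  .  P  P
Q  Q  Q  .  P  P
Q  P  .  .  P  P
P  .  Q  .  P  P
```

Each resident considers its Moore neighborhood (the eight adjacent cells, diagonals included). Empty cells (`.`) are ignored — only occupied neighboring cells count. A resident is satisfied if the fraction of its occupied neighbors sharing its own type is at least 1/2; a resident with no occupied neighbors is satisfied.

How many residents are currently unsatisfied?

(1,1)Q 3/3 satisfied
(1,2)Q 4/4 satisfied
(1,5)Q 4/4 satisfied
(1,6)Q 3/3 satisfied
(2,1)Q 4/5 satisfied
(2,2)Q 5/6 satisfied
(2,3)Q 5/5 satisfied
(2,4)Q 4/5 satisfied
(2,5)Q 5/7 satisfied
(2,6)Q 3/5 satisfied
(3,1)P 0/4 not
(3,2)Q 5/6 satisfied
(3,4)Q 4/6 satisfied
(3,5)P 3/7 not
(3,6)P 3/5 satisfied
(4,2)Q 5/6 satisfied
(4,3)Q 5/5 satisfied
(4,5)P 5/6 satisfied
(4,6)P 5/5 satisfied
(5,1)Q 3/4 satisfied
(5,2)Q 5/6 satisfied
(5,3)Q 3/4 satisfied
(5,5)P 5/5 satisfied
(5,6)P 5/5 satisfied
(6,1)Q 2/4 satisfied
(6,2)P 1/6 not
(6,5)P 5/5 satisfied
(6,6)P 5/5 satisfied
(7,1)P 1/2 satisfied
(7,3)Q 0/1 not
(7,5)P 3/3 satisfied
(7,6)P 3/3 satisfied
Unsatisfied: (3,1), (3,5), (6,2), (7,3) — 4 in total.

4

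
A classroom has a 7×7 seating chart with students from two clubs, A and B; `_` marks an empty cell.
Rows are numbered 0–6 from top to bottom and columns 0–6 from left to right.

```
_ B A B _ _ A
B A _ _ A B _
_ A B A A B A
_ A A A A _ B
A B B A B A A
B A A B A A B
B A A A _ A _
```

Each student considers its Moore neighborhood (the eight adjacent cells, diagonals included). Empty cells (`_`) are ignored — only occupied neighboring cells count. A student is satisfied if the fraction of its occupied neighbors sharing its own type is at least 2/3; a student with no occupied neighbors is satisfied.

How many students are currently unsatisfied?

30

(0,1)B 1/3 unhappy
(0,2)A 1/3 unhappy
(0,3)B 0/2 unhappy
(0,6)A 0/1 unhappy
(1,0)B 1/3 unhappy
(1,1)A 2/5 unhappy
(1,4)A 2/5 unhappy
(1,5)B 1/5 unhappy
(2,1)A 3/5 unhappy
(2,2)B 0/6 unhappy
(2,3)A 5/6 ok
(2,4)A 4/6 ok
(2,5)B 2/6 unhappy
(2,6)A 0/3 unhappy
(3,1)A 3/6 unhappy
(3,2)A 5/8 unhappy
(3,3)A 5/8 unhappy
(3,4)A 5/7 ok
(3,6)B 1/4 unhappy
(4,0)A 2/4 unhappy
(4,1)B 2/7 unhappy
(4,2)B 2/8 unhappy
(4,3)A 5/8 unhappy
(4,4)B 1/7 unhappy
(4,5)A 4/7 unhappy
(4,6)A 2/4 unhappy
(5,0)B 2/5 unhappy
(5,1)A 4/8 unhappy
(5,2)A 5/8 unhappy
(5,3)B 2/7 unhappy
(5,4)A 5/7 ok
(5,5)A 4/6 ok
(5,6)B 0/4 unhappy
(6,0)B 1/3 unhappy
(6,1)A 3/5 unhappy
(6,2)A 4/5 ok
(6,3)A 3/4 ok
(6,5)A 2/3 ok
Unsatisfied: (0,1), (0,2), (0,3), (0,6), (1,0), (1,1), (1,4), (1,5), (2,1), (2,2), (2,5), (2,6), (3,1), (3,2), (3,3), (3,6), (4,0), (4,1), (4,2), (4,3), (4,4), (4,5), (4,6), (5,0), (5,1), (5,2), (5,3), (5,6), (6,0), (6,1) — 30 in total.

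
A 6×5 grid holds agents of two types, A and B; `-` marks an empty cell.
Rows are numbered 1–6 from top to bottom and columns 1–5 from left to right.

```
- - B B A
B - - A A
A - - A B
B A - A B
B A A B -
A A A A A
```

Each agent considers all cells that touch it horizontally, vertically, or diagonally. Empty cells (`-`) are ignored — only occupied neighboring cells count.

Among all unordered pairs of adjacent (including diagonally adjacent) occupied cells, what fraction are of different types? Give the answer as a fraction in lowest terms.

23/48

Scan each occupied cell's neighbors to the right and below (and the two forward diagonals) so each pair is counted once.
Row 1: B(1,3)–B(1,4)= B(1,3)–A(2,4)≠ B(1,4)–A(1,5)≠ B(1,4)–A(2,4)≠ B(1,4)–A(2,5)≠ A(1,5)–A(2,5)= A(1,5)–A(2,4)=  → 4/7 unlike.
Row 2: B(2,1)–A(3,1)≠ A(2,4)–A(2,5)= A(2,4)–A(3,4)= A(2,4)–B(3,5)≠ A(2,5)–B(3,5)≠ A(2,5)–A(3,4)=  → 3/6 unlike.
Row 3: A(3,1)–B(4,1)≠ A(3,1)–A(4,2)= A(3,4)–B(3,5)≠ A(3,4)–A(4,4)= A(3,4)–B(4,5)≠ B(3,5)–B(4,5)= B(3,5)–A(4,4)≠  → 4/7 unlike.
Row 4: B(4,1)–A(4,2)≠ B(4,1)–B(5,1)= B(4,1)–A(5,2)≠ A(4,2)–A(5,2)= A(4,2)–A(5,3)= A(4,2)–B(5,1)≠ A(4,4)–B(4,5)≠ A(4,4)–B(5,4)≠ A(4,4)–A(5,3)= B(4,5)–B(5,4)=  → 5/10 unlike.
Row 5: B(5,1)–A(5,2)≠ B(5,1)–A(6,1)≠ B(5,1)–A(6,2)≠ A(5,2)–A(5,3)= A(5,2)–A(6,2)= A(5,2)–A(6,3)= A(5,2)–A(6,1)= A(5,3)–B(5,4)≠ A(5,3)–A(6,3)= A(5,3)–A(6,4)= A(5,3)–A(6,2)= B(5,4)–A(6,4)≠ B(5,4)–A(6,5)≠ B(5,4)–A(6,3)≠  → 7/14 unlike.
Row 6: A(6,1)–A(6,2)= A(6,2)–A(6,3)= A(6,3)–A(6,4)= A(6,4)–A(6,5)=  → 0/4 unlike.
Total adjacent occupied pairs: 48; unlike-type pairs: 23.
23/48 is already in lowest terms.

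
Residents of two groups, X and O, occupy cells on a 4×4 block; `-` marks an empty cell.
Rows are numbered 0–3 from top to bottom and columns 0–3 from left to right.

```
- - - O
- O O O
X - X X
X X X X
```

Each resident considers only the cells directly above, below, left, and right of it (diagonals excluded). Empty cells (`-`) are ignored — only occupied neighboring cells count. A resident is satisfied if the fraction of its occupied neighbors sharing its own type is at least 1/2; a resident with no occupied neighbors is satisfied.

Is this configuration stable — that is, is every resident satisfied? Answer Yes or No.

Yes

(0,3)O 1/1 satisfied
(1,1)O 1/1 satisfied
(1,2)O 2/3 satisfied
(1,3)O 2/3 satisfied
(2,0)X 1/1 satisfied
(2,2)X 2/3 satisfied
(2,3)X 2/3 satisfied
(3,0)X 2/2 satisfied
(3,1)X 2/2 satisfied
(3,2)X 3/3 satisfied
(3,3)X 2/2 satisfied
All meet the threshold, so the configuration is stable.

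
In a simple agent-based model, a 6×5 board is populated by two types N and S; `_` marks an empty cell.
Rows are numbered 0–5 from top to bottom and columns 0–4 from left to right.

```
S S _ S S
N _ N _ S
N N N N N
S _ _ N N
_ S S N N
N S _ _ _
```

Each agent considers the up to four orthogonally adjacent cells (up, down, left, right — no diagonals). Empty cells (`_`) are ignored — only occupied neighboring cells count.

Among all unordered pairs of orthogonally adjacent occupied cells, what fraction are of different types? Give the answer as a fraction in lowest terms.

5/22

Scan each occupied cell's neighbors to the right and below so each pair is counted once.
Row 0: S(0,0)–S(0,1)= S(0,0)–N(1,0)≠ S(0,3)–S(0,4)= S(0,4)–S(1,4)=  → 1/4 unlike.
Row 1: N(1,0)–N(2,0)= N(1,2)–N(2,2)= S(1,4)–N(2,4)≠  → 1/3 unlike.
Row 2: N(2,0)–N(2,1)= N(2,0)–S(3,0)≠ N(2,1)–N(2,2)= N(2,2)–N(2,3)= N(2,3)–N(2,4)= N(2,3)–N(3,3)= N(2,4)–N(3,4)=  → 1/7 unlike.
Row 3: N(3,3)–N(3,4)= N(3,3)–N(4,3)= N(3,4)–N(4,4)=  → 0/3 unlike.
Row 4: S(4,1)–S(4,2)= S(4,1)–S(5,1)= S(4,2)–N(4,3)≠ N(4,3)–N(4,4)=  → 1/4 unlike.
Row 5: N(5,0)–S(5,1)≠  → 1/1 unlike.
Total adjacent occupied pairs: 22; unlike-type pairs: 5.
5/22 is already in lowest terms.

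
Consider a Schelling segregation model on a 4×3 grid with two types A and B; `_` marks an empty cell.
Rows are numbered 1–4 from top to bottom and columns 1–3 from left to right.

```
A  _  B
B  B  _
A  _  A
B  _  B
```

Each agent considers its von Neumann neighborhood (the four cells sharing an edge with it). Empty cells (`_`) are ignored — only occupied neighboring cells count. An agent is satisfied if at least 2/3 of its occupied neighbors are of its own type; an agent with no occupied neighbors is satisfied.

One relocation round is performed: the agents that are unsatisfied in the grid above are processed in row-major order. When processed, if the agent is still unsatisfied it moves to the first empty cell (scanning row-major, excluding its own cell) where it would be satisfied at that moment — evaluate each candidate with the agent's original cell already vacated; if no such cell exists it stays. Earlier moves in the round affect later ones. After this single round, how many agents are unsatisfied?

Initially unsatisfied (in order): (1,1), (2,1), (3,1), (3,3), (4,1), (4,3).
  (1,1) → (3,2).
  (2,1) → (1,1).
  (3,1): no empty cell satisfies it; stays.
  (3,3): no empty cell satisfies it; stays.
  (4,1) → (1,2).
  (4,3) → (2,1).
Resulting grid:
B B B
B B _
A A A
_ _ _
Unsatisfied now: (3,1).

1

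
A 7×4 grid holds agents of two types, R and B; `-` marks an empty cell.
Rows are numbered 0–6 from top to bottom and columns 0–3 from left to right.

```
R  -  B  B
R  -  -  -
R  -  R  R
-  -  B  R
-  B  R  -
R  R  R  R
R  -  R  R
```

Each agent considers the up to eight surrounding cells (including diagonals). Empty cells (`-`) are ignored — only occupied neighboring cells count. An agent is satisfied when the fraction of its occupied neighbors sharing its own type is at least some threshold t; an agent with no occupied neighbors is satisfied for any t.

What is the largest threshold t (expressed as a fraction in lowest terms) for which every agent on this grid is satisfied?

1/5

(0,0)R 1/1
(0,2)B 1/1
(0,3)B 1/1
(1,0)R 2/2
(2,0)R 1/1
(2,2)R 2/3
(2,3)R 2/3
(3,2)B 1/5
(3,3)R 3/4
(4,1)B 1/5
(4,2)R 4/6
(5,0)R 2/3
(5,1)R 5/6
(5,2)R 5/6
(5,3)R 4/4
(6,0)R 2/2
(6,2)R 4/4
(6,3)R 3/3
The smallest same-type fraction is 1/5 at (3,2), which reduces to 1/5. Any threshold above that leaves this agent unsatisfied.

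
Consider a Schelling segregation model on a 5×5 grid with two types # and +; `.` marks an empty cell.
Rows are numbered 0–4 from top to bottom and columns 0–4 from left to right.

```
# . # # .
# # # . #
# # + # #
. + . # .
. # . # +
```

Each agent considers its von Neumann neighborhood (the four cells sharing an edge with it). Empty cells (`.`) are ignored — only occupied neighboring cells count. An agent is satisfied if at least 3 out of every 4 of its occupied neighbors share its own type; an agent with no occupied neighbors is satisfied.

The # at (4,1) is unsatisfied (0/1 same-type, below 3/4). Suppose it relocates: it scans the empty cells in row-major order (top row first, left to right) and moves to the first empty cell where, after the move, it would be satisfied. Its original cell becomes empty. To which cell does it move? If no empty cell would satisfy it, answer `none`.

(0,1)

Vacating (4,1). Empty cells in order:
  (0,1): 3/3 same-type → satisfied — stop here.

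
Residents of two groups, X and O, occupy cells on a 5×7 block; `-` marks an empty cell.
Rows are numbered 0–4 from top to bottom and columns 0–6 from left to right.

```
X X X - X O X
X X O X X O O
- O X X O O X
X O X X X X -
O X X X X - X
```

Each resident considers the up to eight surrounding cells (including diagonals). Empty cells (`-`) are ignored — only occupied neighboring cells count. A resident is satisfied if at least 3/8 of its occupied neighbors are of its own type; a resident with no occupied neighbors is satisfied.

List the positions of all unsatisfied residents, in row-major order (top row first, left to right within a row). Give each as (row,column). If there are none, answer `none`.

(0,6), (1,2), (2,1), (2,4), (2,6), (3,0), (3,1), (4,0)

Row 0: (0,0)X 3/3 ok · (0,1)X 4/5 ok · (0,2)X 3/4 ok · (0,4)X 2/4 ok · (0,5)O 2/5 ok · (0,6)X 0/3 unhappy
Row 1: (1,0)X 3/4 ok · (1,1)X 5/7 ok · (1,2)O 1/7 unhappy · (1,3)X 5/7 ok · (1,4)X 3/7 ok · (1,5)O 4/8 ok · (1,6)O 3/5 ok
Row 2: (2,1)O 2/7 unhappy · (2,2)X 5/8 ok · (2,3)X 6/8 ok · (2,4)O 2/8 unhappy · (2,5)O 3/7 ok · (2,6)X 1/4 unhappy
Row 3: (3,0)X 1/4 unhappy · (3,1)O 2/7 unhappy · (3,2)X 6/8 ok · (3,3)X 7/8 ok · (3,4)X 5/7 ok · (3,5)X 4/6 ok
Row 4: (4,0)O 1/3 unhappy · (4,1)X 3/5 ok · (4,2)X 4/5 ok · (4,3)X 5/5 ok · (4,4)X 4/4 ok · (4,6)X 1/1 ok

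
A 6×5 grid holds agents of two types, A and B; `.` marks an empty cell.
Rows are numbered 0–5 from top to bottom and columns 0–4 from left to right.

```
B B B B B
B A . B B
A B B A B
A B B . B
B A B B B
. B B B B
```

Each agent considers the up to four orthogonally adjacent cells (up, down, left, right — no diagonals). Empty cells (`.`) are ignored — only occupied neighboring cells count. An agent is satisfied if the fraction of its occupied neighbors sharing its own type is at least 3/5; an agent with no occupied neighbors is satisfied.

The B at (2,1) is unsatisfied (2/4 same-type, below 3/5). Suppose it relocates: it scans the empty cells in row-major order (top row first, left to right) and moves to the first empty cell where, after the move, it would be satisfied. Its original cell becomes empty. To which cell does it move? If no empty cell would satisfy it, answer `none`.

Vacating (2,1). Empty cells in order:
  (1,2): 3/4 same-type → satisfied — stop here.

(1,2)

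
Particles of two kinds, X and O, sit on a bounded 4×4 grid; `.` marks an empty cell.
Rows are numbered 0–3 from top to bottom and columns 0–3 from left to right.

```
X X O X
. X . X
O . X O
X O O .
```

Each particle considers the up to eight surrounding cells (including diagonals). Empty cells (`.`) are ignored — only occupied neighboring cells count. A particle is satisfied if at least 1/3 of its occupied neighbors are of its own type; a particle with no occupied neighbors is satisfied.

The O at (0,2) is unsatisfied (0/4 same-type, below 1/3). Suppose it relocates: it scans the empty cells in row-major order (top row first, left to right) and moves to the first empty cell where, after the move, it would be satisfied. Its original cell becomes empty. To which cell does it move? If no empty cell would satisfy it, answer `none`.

Vacating (0,2). Empty cells in order:
  (1,0): 1/4 same-type → still unsatisfied.
  (1,2): 1/6 same-type → still unsatisfied.
  (2,1): 3/6 same-type → satisfied — stop here.

(2,1)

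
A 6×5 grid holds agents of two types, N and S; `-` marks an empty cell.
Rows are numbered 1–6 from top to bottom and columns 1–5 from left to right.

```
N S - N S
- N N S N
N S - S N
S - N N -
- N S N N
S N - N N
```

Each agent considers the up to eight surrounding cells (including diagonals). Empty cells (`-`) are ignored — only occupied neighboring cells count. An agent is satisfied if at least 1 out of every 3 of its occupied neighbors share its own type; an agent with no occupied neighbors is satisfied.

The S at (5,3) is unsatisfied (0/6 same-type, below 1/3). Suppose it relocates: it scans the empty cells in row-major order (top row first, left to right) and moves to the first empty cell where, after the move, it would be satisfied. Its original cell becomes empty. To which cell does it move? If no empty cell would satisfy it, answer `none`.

Vacating (5,3). Empty cells in order:
  (1,3): 2/5 same-type → satisfied — stop here.

(1,3)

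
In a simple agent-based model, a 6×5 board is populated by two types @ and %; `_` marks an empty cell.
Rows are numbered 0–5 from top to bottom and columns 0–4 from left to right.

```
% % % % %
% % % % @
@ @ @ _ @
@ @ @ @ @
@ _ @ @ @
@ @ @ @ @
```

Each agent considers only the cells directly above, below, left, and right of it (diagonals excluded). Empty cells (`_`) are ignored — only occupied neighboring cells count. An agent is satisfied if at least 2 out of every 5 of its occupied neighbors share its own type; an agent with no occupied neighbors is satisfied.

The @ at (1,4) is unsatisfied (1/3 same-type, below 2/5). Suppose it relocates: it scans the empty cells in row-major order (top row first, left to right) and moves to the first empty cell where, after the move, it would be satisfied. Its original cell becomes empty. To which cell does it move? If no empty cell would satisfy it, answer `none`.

Vacating (1,4). Empty cells in order:
  (2,3): 3/4 same-type → satisfied — stop here.

(2,3)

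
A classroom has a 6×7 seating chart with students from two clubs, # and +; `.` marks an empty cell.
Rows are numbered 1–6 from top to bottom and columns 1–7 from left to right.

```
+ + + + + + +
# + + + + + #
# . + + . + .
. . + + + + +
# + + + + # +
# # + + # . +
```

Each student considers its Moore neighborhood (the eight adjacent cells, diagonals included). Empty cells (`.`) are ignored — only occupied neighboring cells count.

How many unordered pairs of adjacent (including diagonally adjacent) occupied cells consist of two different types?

Scan each occupied cell's neighbors to the right and below (and the two forward diagonals) so each pair is counted once.
From row 1: 4 unlike of 25 pairs (running 4/25).
From row 2: 4 unlike of 17 pairs (running 8/42).
From row 3: 0 unlike of 9 pairs (running 8/51).
From row 4: 3 unlike of 18 pairs (running 11/69).
From row 5: 9 unlike of 22 pairs (running 20/91).
From row 6: 2 unlike of 4 pairs (running 22/95).
Total adjacent occupied pairs: 95; unlike-type pairs: 22.

22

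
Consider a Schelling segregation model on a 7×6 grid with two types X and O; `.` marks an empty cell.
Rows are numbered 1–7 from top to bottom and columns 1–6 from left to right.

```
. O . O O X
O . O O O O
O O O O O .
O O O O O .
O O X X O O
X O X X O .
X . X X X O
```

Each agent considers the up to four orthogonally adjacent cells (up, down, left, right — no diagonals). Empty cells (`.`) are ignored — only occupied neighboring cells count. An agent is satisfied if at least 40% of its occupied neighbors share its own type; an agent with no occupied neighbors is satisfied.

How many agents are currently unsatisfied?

6

Row 1: (1,2)O 0/0 satisfied · (1,4)O 2/2 satisfied · (1,5)O 2/3 satisfied · (1,6)X 0/2 not
Row 2: (2,1)O 1/1 satisfied · (2,3)O 2/2 satisfied · (2,4)O 4/4 satisfied · (2,5)O 4/4 satisfied · (2,6)O 1/2 satisfied
Row 3: (3,1)O 3/3 satisfied · (3,2)O 3/3 satisfied · (3,3)O 4/4 satisfied · (3,4)O 4/4 satisfied · (3,5)O 3/3 satisfied
Row 4: (4,1)O 3/3 satisfied · (4,2)O 4/4 satisfied · (4,3)O 3/4 satisfied · (4,4)O 3/4 satisfied · (4,5)O 3/3 satisfied
Row 5: (5,1)O 2/3 satisfied · (5,2)O 3/4 satisfied · (5,3)X 2/4 satisfied · (5,4)X 2/4 satisfied · (5,5)O 3/4 satisfied · (5,6)O 1/1 satisfied
Row 6: (6,1)X 1/3 not · (6,2)O 1/3 not · (6,3)X 3/4 satisfied · (6,4)X 3/4 satisfied · (6,5)O 1/3 not
Row 7: (7,1)X 1/1 satisfied · (7,3)X 2/2 satisfied · (7,4)X 3/3 satisfied · (7,5)X 1/3 not · (7,6)O 0/1 not
Unsatisfied: (1,6), (6,1), (6,2), (6,5), (7,5), (7,6) — 6 in total.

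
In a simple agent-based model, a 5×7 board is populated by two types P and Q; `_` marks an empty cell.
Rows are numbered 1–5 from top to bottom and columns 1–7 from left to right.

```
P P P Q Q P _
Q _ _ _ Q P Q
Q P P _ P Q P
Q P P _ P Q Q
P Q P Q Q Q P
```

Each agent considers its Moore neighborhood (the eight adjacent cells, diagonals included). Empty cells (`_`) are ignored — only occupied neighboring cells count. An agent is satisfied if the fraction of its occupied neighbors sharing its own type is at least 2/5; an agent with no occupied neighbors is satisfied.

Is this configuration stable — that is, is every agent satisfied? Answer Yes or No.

(1,1)P 1/2 satisfied
(1,2)P 2/3 satisfied
(1,3)P 1/2 satisfied
(1,4)Q 2/3 satisfied
(1,5)Q 2/4 satisfied
(1,6)P 1/4 not
(2,1)Q 1/4 not
(2,5)Q 3/6 satisfied
(2,6)P 3/7 satisfied
(2,7)Q 1/4 not
(3,1)Q 2/4 satisfied
(3,2)P 3/6 satisfied
(3,3)P 3/3 satisfied
(3,5)P 2/5 satisfied
(3,6)Q 4/8 satisfied
(3,7)P 1/5 not
(4,1)Q 2/5 satisfied
(4,2)P 5/8 satisfied
(4,3)P 4/6 satisfied
(4,5)P 1/6 not
(4,6)Q 4/8 satisfied
(4,7)Q 3/5 satisfied
(5,1)P 1/3 not
(5,2)Q 1/5 not
(5,3)P 2/4 satisfied
(5,4)Q 1/4 not
(5,5)Q 3/4 satisfied
(5,6)Q 3/5 satisfied
(5,7)P 0/3 not
For instance (1,6) has only 1/4 same-type neighbors, below 2/5.

No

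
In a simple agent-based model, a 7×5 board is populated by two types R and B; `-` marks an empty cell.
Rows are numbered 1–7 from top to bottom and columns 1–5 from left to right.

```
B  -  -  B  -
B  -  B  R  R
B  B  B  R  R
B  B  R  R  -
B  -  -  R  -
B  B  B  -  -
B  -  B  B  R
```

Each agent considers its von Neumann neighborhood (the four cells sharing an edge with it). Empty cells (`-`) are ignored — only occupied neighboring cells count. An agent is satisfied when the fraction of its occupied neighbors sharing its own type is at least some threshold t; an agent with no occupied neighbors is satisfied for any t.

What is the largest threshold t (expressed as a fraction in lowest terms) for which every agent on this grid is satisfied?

0/1

(1,1)B 1/1
(1,4)B 0/1
(2,1)B 2/2
(2,3)B 1/2
(2,4)R 2/4
(2,5)R 2/2
(3,1)B 3/3
(3,2)B 3/3
(3,3)B 2/4
(3,4)R 3/4
(3,5)R 2/2
(4,1)B 3/3
(4,2)B 2/3
(4,3)R 1/3
(4,4)R 3/3
(5,1)B 2/2
(5,4)R 1/1
(6,1)B 3/3
(6,2)B 2/2
(6,3)B 2/2
(7,1)B 1/1
(7,3)B 2/2
(7,4)B 1/2
(7,5)R 0/1
The smallest same-type fraction is 0/1 at (1,4), which reduces to 0/1. Any threshold above that leaves this agent unsatisfied.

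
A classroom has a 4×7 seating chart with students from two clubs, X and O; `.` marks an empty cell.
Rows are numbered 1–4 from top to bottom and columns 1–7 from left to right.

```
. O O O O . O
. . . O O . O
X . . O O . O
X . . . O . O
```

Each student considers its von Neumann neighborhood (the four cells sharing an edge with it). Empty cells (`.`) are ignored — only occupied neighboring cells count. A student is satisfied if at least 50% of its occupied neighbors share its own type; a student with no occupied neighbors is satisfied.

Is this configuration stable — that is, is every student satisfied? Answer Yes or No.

Row 1: (1,2)O 1/1 ok · (1,3)O 2/2 ok · (1,4)O 3/3 ok · (1,5)O 2/2 ok · (1,7)O 1/1 ok
Row 2: (2,4)O 3/3 ok · (2,5)O 3/3 ok · (2,7)O 2/2 ok
Row 3: (3,1)X 1/1 ok · (3,4)O 2/2 ok · (3,5)O 3/3 ok · (3,7)O 2/2 ok
Row 4: (4,1)X 1/1 ok · (4,5)O 1/1 ok · (4,7)O 1/1 ok
All meet the threshold, so the configuration is stable.

Yes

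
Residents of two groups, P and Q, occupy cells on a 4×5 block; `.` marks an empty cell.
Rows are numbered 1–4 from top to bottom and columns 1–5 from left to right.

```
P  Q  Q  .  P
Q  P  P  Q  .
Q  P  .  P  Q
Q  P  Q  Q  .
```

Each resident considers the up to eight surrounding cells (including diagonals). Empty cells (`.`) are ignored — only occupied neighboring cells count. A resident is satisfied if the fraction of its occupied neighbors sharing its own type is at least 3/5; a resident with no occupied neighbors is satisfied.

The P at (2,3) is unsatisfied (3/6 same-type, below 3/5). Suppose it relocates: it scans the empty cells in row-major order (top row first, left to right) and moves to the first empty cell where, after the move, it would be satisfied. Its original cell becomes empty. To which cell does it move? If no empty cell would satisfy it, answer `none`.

Vacating (2,3). Empty cells in order:
  (1,4): 1/3 same-type → still unsatisfied.
  (2,5): 2/4 same-type → still unsatisfied.
  (3,3): 4/7 same-type → still unsatisfied.
  (4,5): 1/3 same-type → still unsatisfied.

none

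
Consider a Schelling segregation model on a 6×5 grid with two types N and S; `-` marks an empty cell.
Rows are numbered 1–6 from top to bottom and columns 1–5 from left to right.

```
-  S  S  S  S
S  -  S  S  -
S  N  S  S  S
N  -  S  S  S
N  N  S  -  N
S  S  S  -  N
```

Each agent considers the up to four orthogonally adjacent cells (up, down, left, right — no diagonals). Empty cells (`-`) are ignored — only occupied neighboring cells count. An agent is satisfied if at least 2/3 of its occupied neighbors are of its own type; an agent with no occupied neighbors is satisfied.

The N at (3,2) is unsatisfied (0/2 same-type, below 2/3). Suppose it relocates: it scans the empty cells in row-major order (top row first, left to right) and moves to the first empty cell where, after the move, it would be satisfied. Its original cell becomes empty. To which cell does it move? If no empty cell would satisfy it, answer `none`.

(4,2)

Vacating (3,2). Empty cells in order:
  (1,1): 0/2 same-type → still unsatisfied.
  (2,2): 0/3 same-type → still unsatisfied.
  (2,5): 0/3 same-type → still unsatisfied.
  (4,2): 2/3 same-type → satisfied — stop here.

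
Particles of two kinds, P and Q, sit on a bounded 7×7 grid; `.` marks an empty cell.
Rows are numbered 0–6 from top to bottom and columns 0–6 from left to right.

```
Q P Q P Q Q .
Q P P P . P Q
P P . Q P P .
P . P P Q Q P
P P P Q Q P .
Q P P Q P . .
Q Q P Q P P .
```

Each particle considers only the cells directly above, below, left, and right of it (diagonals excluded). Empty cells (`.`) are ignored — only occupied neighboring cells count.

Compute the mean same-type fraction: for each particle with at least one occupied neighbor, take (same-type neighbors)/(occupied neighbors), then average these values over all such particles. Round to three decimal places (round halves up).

0.502

(0,0)Q 1/2
(0,1)P 1/3
(0,2)Q 0/3
(0,3)P 1/3
(0,4)Q 1/2
(0,5)Q 1/2
(1,0)Q 1/3
(1,1)P 3/4
(1,2)P 2/3
(1,3)P 2/3
(1,5)P 1/3
(1,6)Q 0/1
(2,0)P 2/3
(2,1)P 2/2
(2,3)Q 0/3
(2,4)P 1/3
(2,5)P 2/3
(3,0)P 2/2
(3,2)P 2/2
(3,3)P 1/4
(3,4)Q 2/4
(3,5)Q 1/4
(3,6)P 0/1
(4,0)P 2/3
(4,1)P 3/3
(4,2)P 3/4
(4,3)Q 2/4
(4,4)Q 2/4
(4,5)P 0/2
(5,0)Q 1/3
(5,1)P 2/4
(5,2)P 3/4
(5,3)Q 2/4
(5,4)P 1/3
(6,0)Q 2/2
(6,1)Q 1/3
(6,2)P 1/3
(6,3)Q 1/3
(6,4)P 2/3
(6,5)P 1/1
Sum over 40 particles: 1/2 + 1/3 + 0/3 + 1/3 + 1/2 + 1/2 + 1/3 + 3/4 + 2/3 + 2/3 + 1/3 + 0/1 + 2/3 + 2/2 + 0/3 + 1/3 + 2/3 + 2/2 + 2/2 + 1/4 + 2/4 + 1/4 + 0/1 + 2/3 + 3/3 + 3/4 + 2/4 + 2/4 + 0/2 + 1/3 + 2/4 + 3/4 + 2/4 + 1/3 + 2/2 + 1/3 + 1/3 + 1/3 + 2/3 + 1/1 = 241/12; mean = 241/12 ÷ 40 = 241/480 = 0.502083… → 0.502.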